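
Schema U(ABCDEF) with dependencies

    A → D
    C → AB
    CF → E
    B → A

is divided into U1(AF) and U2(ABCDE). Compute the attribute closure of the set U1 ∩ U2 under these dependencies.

U1 ∩ U2 = {A}.
A → D applies, adding D
Closure: {AD}.

AD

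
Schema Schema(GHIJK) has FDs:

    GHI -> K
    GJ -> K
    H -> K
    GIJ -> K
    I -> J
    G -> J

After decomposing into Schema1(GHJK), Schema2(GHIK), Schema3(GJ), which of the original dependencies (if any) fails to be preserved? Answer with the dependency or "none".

Check I → J: no single fragment contains all of {IJ}, and the restricted closure of {I} across the fragments never reaches {J}.
GHI → K is preserved.
GJ → K is preserved.
H → K is preserved.
GIJ → K is preserved.
G → J is preserved.

I -> J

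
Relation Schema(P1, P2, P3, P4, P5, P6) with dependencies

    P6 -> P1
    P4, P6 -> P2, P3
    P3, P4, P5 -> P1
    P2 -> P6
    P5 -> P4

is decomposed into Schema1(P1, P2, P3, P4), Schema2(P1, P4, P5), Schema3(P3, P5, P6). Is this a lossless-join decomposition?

Chase test. Columns are P1, P2, P3, P4, P5, P6; row i has aⱼ where attribute j ∈ Schemai, else bᵢⱼ.
Initial tableau (one row per fragment):
  row 1: a1 a2 a3 a4 b15 b16
  row 2: a1 b22 b23 a4 a5 b26
  row 3: b31 b32 a3 b34 a5 a6
Rows 2 and 3 agree on P5; apply P5→P4 and equate their P4 entries.
No row becomes fully distinguished — the join is lossy.

No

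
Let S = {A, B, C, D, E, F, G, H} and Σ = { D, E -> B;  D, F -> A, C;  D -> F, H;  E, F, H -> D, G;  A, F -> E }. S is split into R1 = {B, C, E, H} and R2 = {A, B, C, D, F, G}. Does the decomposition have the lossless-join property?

No

Common attributes: R1 ∩ R2 = {B, C}.
No dependency enlarges {B, C}, so (B, C)⁺ = {B, C}.
The closure contains neither all of R1 = {B, C, E, H} nor all of R2 = {A, B, C, D, F, G}, so the common attributes are not a superkey of either fragment. The join is lossy.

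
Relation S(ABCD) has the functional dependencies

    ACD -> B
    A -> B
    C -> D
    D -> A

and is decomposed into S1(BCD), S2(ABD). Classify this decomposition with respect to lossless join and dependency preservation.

Lossless test: (BD)⁺ = {ABD}, which contains all of one fragment — lossless.
Dependency preservation: ACD → B is not contained in any single fragment, but the restricted closure of its left-hand side across the fragments still reaches the right-hand side; the remaining FDs each lie inside some fragment. All dependencies are preserved.

lossless and dependency-preserving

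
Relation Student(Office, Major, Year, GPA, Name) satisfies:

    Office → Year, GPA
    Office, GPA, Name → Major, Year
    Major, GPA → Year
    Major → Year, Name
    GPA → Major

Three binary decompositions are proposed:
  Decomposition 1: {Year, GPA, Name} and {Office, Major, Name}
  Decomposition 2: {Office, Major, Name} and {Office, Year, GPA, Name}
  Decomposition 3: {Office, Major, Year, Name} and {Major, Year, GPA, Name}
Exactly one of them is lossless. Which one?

Decomposition 1: common = {Name}, closure = {Name} → lossy.
Decomposition 2: common = {Office, Name}, closure = {Office, Major, Year, GPA, Name} → lossless.
Decomposition 3: common = {Major, Year, Name}, closure = {Major, Year, Name} → lossy.

Decomposition 2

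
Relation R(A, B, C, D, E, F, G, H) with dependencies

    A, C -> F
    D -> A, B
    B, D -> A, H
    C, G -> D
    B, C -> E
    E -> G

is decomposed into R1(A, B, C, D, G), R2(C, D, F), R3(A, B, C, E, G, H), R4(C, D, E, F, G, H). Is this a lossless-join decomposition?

Yes

Chase test. Columns are A, B, C, D, E, F, G, H; row i has aⱼ where attribute j ∈ Ri, else bᵢⱼ.
Initial tableau (one row per fragment):
  row 1: a1 a2 a3 a4 b15 b16 a7 b18
  row 2: b21 b22 a3 a4 b25 a6 b27 b28
  row 3: a1 a2 a3 b34 a5 b36 a7 a8
  row 4: b41 b42 a3 a4 a5 a6 a7 a8
Rows 1 and 3 agree on A, C; apply A, C→F and equate their F entries.
Rows 1 and 2 agree on D; apply D→A, B and equate their A, B entries.
Rows 1 and 4 agree on D; apply D→A, B and equate their A, B entries.
Rows 1 and 2 agree on B, D; apply B, D→A, H and equate their A, H entries.
Rows 1 and 4 agree on B, D; apply B, D→A, H and equate their A, H entries.
Rows 1 and 3 agree on C, G; apply C, G→D and equate their D entries.
Rows 1 and 2 agree on B, C; apply B, C→E and equate their E entries.
Rows 1 and 3 agree on B, C; apply B, C→E and equate their E entries.
Rows 1 and 2 agree on E; apply E→G and equate their G entries.
Rows 1 and 2 agree on A, C; apply A, C→F and equate their F entries.
Row 1 is now all distinguished symbols — the join is lossless.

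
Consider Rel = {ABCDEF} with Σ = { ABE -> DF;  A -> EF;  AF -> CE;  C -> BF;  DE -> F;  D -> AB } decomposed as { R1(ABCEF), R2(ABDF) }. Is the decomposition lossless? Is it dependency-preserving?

Lossless test: (ABF)⁺ = {ABCDEF}, which contains all of one fragment — lossless.
Dependency preservation: ABE → DF; DE → F are not contained in any single fragment, but the restricted closure of each left-hand side across the fragments still reaches the right-hand side; the remaining FDs each lie inside some fragment. All dependencies are preserved.

lossless and dependency-preserving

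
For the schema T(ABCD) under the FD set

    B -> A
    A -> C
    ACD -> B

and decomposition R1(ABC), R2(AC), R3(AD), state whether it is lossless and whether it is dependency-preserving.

lossy and not dependency-preserving

Lossless test (chase): Rows 1 and 3 agree on A; apply A→C and equate their C entries. No row becomes fully distinguished — the join is lossy.
Dependency preservation: the restricted closure of {ACD} across the fragments never reaches {B}, so ACD → B cannot be enforced without a join — not preserved.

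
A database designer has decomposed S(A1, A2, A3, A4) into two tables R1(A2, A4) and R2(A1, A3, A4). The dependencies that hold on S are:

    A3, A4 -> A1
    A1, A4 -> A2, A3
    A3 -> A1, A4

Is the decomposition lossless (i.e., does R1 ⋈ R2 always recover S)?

No

Common attributes: R1 ∩ R2 = {A4}.
No dependency enlarges {A4}, so (A4)⁺ = {A4}.
The closure contains neither all of R1 = {A2, A4} nor all of R2 = {A1, A3, A4}, so the common attributes are not a superkey of either fragment. The join is lossy.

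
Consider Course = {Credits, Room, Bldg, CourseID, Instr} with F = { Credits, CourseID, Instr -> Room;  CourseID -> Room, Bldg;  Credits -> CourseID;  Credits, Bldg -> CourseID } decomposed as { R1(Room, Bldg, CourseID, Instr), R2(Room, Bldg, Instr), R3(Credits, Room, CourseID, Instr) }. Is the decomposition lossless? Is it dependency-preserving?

lossless and dependency-preserving

Lossless test (chase): Rows 1 and 3 agree on CourseID; apply CourseID→Room, Bldg and equate their Room, Bldg entries. Row 3 is now all distinguished symbols — the join is lossless.
Dependency preservation: Credits, Bldg → CourseID is not contained in any single fragment, but the restricted closure of its left-hand side across the fragments still reaches the right-hand side; the remaining FDs each lie inside some fragment. All dependencies are preserved.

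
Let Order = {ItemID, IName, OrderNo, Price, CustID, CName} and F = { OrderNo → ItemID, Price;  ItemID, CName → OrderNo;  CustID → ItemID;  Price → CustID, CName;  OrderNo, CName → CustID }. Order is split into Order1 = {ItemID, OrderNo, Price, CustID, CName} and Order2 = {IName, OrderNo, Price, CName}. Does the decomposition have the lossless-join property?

Common attributes: Order1 ∩ Order2 = {OrderNo, Price, CName}.
Closure of {OrderNo, Price, CName}: OrderNo → ItemID, Price applies, adding ItemID; Price → CustID, CName applies, adding CustID. So (OrderNo, Price, CName)⁺ = {ItemID, OrderNo, Price, CustID, CName}.
This closure contains every attribute of Order1, so Order1 ∩ Order2 → Order1. The join is lossless.

Yes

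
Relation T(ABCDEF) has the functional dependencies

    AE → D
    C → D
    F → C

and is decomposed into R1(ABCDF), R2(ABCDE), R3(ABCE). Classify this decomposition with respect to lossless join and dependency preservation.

Lossless test (chase): Rows 2 and 3 agree on AE; apply AE→D and equate their D entries. No row becomes fully distinguished — the join is lossy.
Dependency preservation: every FD's attributes lie within a single fragment, so each can be enforced locally — preserved.

lossy but dependency-preserving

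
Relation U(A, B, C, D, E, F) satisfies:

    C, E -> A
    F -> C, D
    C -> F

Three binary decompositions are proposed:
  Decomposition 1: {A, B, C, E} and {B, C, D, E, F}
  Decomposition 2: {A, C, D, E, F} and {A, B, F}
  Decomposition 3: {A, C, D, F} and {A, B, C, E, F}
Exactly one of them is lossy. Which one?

Decomposition 2

Decomposition 1: common = {B, C, E}, closure = {A, B, C, D, E, F} → lossless.
Decomposition 2: common = {A, F}, closure = {A, C, D, F} → lossy.
Decomposition 3: common = {A, C, F}, closure = {A, C, D, F} → lossless.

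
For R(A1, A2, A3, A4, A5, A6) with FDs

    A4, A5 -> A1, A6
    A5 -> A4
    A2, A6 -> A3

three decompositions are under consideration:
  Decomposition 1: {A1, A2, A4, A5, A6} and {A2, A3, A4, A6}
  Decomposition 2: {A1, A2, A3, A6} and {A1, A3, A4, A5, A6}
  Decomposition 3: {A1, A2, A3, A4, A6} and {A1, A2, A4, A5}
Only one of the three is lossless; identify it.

Decomposition 1

Decomposition 1: common = {A2, A4, A6}, closure = {A2, A3, A4, A6} → lossless.
Decomposition 2: common = {A1, A3, A6}, closure = {A1, A3, A6} → lossy.
Decomposition 3: common = {A1, A2, A4}, closure = {A1, A2, A4} → lossy.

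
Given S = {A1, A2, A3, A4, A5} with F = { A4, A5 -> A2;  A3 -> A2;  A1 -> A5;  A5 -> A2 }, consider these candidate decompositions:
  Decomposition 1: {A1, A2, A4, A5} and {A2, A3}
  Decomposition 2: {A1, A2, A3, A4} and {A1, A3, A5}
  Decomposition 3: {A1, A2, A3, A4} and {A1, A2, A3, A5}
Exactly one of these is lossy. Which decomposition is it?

Decomposition 1: common = {A2}, closure = {A2} → lossy.
Decomposition 2: common = {A1, A3}, closure = {A1, A2, A3, A5} → lossless.
Decomposition 3: common = {A1, A2, A3}, closure = {A1, A2, A3, A5} → lossless.

Decomposition 1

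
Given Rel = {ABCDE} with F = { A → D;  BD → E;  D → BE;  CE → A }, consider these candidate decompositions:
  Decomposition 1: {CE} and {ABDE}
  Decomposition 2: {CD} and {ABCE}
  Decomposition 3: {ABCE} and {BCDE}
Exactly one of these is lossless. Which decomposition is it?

Decomposition 1: common = {E}, closure = {E} → lossy.
Decomposition 2: common = {C}, closure = {C} → lossy.
Decomposition 3: common = {BCE}, closure = {ABCDE} → lossless.

Decomposition 3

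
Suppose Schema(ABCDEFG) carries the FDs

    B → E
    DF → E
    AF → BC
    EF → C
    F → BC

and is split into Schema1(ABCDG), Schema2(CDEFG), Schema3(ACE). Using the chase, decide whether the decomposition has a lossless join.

Chase test. Columns are ABCDEFG; row i has aⱼ where attribute j ∈ Schemai, else bᵢⱼ.
Initial tableau (one row per fragment):
  row 1: a1 a2 a3 a4 b15 b16 a7
  row 2: b21 b22 a3 a4 a5 a6 a7
  row 3: a1 b32 a3 b34 a5 b36 b37
No row becomes fully distinguished — the join is lossy.

No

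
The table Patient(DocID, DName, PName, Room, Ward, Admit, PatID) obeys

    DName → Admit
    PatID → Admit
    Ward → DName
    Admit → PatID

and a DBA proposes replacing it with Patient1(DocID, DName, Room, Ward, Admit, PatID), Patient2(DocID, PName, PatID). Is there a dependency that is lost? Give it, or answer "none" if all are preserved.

none

DName → Admit lies within Patient1.
PatID → Admit lies within Patient1.
Ward → DName lies within Patient1.
Admit → PatID lies within Patient1.
Every dependency is enforceable on the fragments, so the decomposition is dependency-preserving.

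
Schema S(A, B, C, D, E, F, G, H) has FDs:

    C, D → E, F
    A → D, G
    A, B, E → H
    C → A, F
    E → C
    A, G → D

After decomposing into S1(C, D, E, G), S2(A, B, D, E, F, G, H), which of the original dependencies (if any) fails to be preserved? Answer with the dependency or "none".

none

C, D → E, F: restricted closure across fragments reaches E, F.
A → D, G lies within S2.
A, B, E → H lies within S2.
C → A, F: restricted closure across fragments reaches A, F.
E → C lies within S1.
A, G → D lies within S2.
Every dependency is enforceable on the fragments, so the decomposition is dependency-preserving.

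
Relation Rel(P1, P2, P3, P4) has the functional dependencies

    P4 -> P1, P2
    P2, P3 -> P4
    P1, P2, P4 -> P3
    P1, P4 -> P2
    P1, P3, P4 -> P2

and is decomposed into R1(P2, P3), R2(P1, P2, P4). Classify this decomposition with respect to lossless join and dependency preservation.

lossy and not dependency-preserving

Lossless test: (P2)⁺ = {P2}, which is a superkey of neither fragment — lossy.
Dependency preservation: the restricted closure of {P2, P3} across the fragments never reaches {P4}, so P2, P3 → P4 cannot be enforced without a join — not preserved.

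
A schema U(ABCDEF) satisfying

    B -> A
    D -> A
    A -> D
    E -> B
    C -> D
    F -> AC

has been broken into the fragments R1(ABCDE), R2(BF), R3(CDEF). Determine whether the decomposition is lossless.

Yes

Chase test. Columns are ABCDEF; row i has aⱼ where attribute j ∈ Ri, else bᵢⱼ.
Initial tableau (one row per fragment):
  row 1: a1 a2 a3 a4 a5 b16
  row 2: b21 a2 b23 b24 b25 a6
  row 3: b31 b32 a3 a4 a5 a6
Rows 1 and 2 agree on B; apply B→A and equate their A entries.
Rows 1 and 3 agree on D; apply D→A and equate their A entries.
Rows 1 and 2 agree on A; apply A→D and equate their D entries.
Rows 1 and 3 agree on E; apply E→B and equate their B entries.
Rows 2 and 3 agree on F; apply F→AC and equate their AC entries.
Row 3 is now all distinguished symbols — the join is lossless.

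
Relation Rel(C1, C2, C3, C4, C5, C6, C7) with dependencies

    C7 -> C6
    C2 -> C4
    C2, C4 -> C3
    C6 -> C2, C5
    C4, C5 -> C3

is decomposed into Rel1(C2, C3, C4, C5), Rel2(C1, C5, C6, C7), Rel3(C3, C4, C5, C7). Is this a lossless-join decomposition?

Chase test. Columns are C1, C2, C3, C4, C5, C6, C7; row i has aⱼ where attribute j ∈ Reli, else bᵢⱼ.
Initial tableau (one row per fragment):
  row 1: b11 a2 a3 a4 a5 b16 b17
  row 2: a1 b22 b23 b24 a5 a6 a7
  row 3: b31 b32 a3 a4 a5 b36 a7
Rows 2 and 3 agree on C7; apply C7→C6 and equate their C6 entries.
Rows 2 and 3 agree on C6; apply C6→C2, C5 and equate their C2, C5 entries.
Rows 2 and 3 agree on C2; apply C2→C4 and equate their C4 entries.
Rows 2 and 3 agree on C2, C4; apply C2, C4→C3 and equate their C3 entries.
No row becomes fully distinguished — the join is lossy.

No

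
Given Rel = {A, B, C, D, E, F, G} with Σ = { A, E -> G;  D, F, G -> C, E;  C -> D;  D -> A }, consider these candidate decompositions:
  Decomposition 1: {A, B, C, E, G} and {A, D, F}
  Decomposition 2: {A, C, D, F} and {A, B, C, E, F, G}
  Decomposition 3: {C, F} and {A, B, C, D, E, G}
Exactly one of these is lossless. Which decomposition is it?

Decomposition 1: common = {A}, closure = {A} → lossy.
Decomposition 2: common = {A, C, F}, closure = {A, C, D, F} → lossless.
Decomposition 3: common = {C}, closure = {A, C, D} → lossy.

Decomposition 2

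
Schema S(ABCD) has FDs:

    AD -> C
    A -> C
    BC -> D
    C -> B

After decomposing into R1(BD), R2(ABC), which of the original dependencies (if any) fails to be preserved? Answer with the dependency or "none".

Check BC → D: no single fragment contains all of {BCD}, and the restricted closure of {BC} across the fragments never reaches {D}.
AD → C is preserved.
A → C is preserved.
C → B is preserved.

BC -> D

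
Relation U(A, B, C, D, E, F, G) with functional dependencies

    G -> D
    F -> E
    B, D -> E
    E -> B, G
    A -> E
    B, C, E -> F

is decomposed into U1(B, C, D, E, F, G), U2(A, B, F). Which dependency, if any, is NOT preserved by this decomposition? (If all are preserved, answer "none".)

A -> E

Check A → E: no single fragment contains all of {A, E}, and the restricted closure of {A} across the fragments never reaches {E}.
G → D is preserved.
F → E is preserved.
B, D → E is preserved.
E → B, G is preserved.
B, C, E → F is preserved.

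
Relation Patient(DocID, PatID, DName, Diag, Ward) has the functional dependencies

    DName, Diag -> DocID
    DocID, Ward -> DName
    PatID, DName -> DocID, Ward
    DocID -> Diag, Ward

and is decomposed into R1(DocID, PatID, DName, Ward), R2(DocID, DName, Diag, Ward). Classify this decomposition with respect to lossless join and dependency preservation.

lossless and dependency-preserving

Lossless test: (DocID, DName, Ward)⁺ = {DocID, DName, Diag, Ward}, which contains all of one fragment — lossless.
Dependency preservation: every FD's attributes lie within a single fragment, so each can be enforced locally — preserved.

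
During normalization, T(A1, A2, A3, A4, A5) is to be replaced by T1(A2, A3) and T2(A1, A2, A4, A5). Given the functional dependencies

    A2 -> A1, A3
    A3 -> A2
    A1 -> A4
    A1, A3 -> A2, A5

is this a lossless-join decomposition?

Common attributes: T1 ∩ T2 = {A2}.
Closure of {A2}: A2 → A1, A3 applies, adding A1, A3; A1 → A4 applies, adding A4; A1, A3 → A2, A5 applies, adding A5. So (A2)⁺ = {A1, A2, A3, A4, A5}.
This closure contains every attribute of T1, so T1 ∩ T2 → T1. The join is lossless.

Yes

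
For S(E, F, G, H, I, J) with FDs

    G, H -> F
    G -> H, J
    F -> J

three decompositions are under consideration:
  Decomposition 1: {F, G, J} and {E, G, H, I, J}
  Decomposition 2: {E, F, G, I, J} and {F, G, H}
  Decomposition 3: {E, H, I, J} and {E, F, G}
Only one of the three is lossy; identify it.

Decomposition 1: common = {G, J}, closure = {F, G, H, J} → lossless.
Decomposition 2: common = {F, G}, closure = {F, G, H, J} → lossless.
Decomposition 3: common = {E}, closure = {E} → lossy.

Decomposition 3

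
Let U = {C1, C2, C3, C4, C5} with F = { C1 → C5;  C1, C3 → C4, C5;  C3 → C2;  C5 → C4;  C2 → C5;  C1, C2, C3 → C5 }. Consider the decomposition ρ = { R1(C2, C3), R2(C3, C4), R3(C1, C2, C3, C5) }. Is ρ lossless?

Yes

Chase test. Columns are C1, C2, C3, C4, C5; row i has aⱼ where attribute j ∈ Ri, else bᵢⱼ.
Initial tableau (one row per fragment):
  row 1: b11 a2 a3 b14 b15
  row 2: b21 b22 a3 a4 b25
  row 3: a1 a2 a3 b34 a5
Rows 1 and 2 agree on C3; apply C3→C2 and equate their C2 entries.
Rows 1 and 2 agree on C2; apply C2→C5 and equate their C5 entries.
Rows 1 and 3 agree on C2; apply C2→C5 and equate their C5 entries.
Rows 1 and 2 agree on C5; apply C5→C4 and equate their C4 entries.
Rows 1 and 3 agree on C5; apply C5→C4 and equate their C4 entries.
Row 3 is now all distinguished symbols — the join is lossless.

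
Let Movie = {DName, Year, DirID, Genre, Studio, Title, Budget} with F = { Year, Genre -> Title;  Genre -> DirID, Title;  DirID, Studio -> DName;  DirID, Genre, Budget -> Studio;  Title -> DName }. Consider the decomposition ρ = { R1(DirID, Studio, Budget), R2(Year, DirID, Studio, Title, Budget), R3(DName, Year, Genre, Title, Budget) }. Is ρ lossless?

No

Chase test. Columns are DName, Year, DirID, Genre, Studio, Title, Budget; row i has aⱼ where attribute j ∈ Ri, else bᵢⱼ.
Initial tableau (one row per fragment):
  row 1: b11 b12 a3 b14 a5 b16 a7
  row 2: b21 a2 a3 b24 a5 a6 a7
  row 3: a1 a2 b33 a4 b35 a6 a7
Rows 1 and 2 agree on DirID, Studio; apply DirID, Studio→DName and equate their DName entries.
Rows 2 and 3 agree on Title; apply Title→DName and equate their DName entries.
No row becomes fully distinguished — the join is lossy.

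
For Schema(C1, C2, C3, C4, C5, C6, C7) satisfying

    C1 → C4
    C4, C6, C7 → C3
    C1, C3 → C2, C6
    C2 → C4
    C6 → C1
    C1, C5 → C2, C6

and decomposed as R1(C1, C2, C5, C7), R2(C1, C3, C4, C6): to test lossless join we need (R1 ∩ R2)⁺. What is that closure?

C1, C4

R1 ∩ R2 = {C1}.
C1 → C4 applies, adding C4
Closure: {C1, C4}.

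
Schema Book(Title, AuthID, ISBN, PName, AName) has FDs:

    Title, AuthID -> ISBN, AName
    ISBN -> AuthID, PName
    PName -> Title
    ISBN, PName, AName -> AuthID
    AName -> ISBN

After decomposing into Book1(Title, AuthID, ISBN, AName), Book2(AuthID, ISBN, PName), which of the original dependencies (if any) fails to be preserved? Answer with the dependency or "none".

PName -> Title

Check PName → Title: no single fragment contains all of {Title, PName}, and the restricted closure of {PName} across the fragments never reaches {Title}.
Title, AuthID → ISBN, AName is preserved.
ISBN → AuthID, PName is preserved.
ISBN, PName, AName → AuthID is preserved.
AName → ISBN is preserved.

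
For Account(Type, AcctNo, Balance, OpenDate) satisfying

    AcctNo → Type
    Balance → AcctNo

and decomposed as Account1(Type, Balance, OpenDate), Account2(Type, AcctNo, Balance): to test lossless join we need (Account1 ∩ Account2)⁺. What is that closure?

Type, AcctNo, Balance

Account1 ∩ Account2 = {Type, Balance}.
Balance → AcctNo applies, adding AcctNo
Closure: {Type, AcctNo, Balance}.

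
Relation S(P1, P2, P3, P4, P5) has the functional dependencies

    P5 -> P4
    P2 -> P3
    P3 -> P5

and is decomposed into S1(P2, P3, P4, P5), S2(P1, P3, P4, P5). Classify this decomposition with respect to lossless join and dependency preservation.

Lossless test: (P3, P4, P5)⁺ = {P3, P4, P5}, which is a superkey of neither fragment — lossy.
Dependency preservation: every FD's attributes lie within a single fragment, so each can be enforced locally — preserved.

lossy but dependency-preserving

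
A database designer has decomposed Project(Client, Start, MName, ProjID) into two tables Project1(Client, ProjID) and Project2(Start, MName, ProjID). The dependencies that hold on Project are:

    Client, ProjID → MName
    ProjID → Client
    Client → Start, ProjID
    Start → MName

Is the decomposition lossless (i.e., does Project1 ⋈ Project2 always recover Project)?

Common attributes: Project1 ∩ Project2 = {ProjID}.
Closure of {ProjID}: ProjID → Client applies, adding Client; Client → Start, ProjID applies, adding Start; Start → MName applies, adding MName. So (ProjID)⁺ = {Client, Start, MName, ProjID}.
This closure contains every attribute of Project1, so Project1 ∩ Project2 → Project1. The join is lossless.

Yes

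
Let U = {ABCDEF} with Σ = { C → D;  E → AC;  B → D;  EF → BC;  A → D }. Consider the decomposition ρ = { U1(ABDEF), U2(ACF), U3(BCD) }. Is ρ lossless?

Chase test. Columns are ABCDEF; row i has aⱼ where attribute j ∈ Ui, else bᵢⱼ.
Initial tableau (one row per fragment):
  row 1: a1 a2 b13 a4 a5 a6
  row 2: a1 b22 a3 b24 b25 a6
  row 3: b31 a2 a3 a4 b35 b36
Rows 2 and 3 agree on C; apply C→D and equate their D entries.
No row becomes fully distinguished — the join is lossy.

No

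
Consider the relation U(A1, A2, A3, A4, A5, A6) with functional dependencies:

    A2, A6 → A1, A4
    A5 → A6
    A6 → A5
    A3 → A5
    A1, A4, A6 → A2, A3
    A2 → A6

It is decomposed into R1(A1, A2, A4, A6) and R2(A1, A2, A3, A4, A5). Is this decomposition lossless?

Yes

Common attributes: R1 ∩ R2 = {A1, A2, A4}.
Closure of {A1, A2, A4}: A2 → A6 applies, adding A6; A6 → A5 applies, adding A5; A1, A4, A6 → A2, A3 applies, adding A3. So (A1, A2, A4)⁺ = {A1, A2, A3, A4, A5, A6}.
This closure contains every attribute of R1, so R1 ∩ R2 → R1. The join is lossless.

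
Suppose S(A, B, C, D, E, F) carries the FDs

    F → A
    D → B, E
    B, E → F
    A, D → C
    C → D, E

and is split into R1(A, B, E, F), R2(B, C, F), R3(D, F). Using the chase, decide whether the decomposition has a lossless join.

Chase test. Columns are A, B, C, D, E, F; row i has aⱼ where attribute j ∈ Ri, else bᵢⱼ.
Initial tableau (one row per fragment):
  row 1: a1 a2 b13 b14 a5 a6
  row 2: b21 a2 a3 b24 b25 a6
  row 3: b31 b32 b33 a4 b35 a6
Rows 1 and 2 agree on F; apply F→A and equate their A entries.
Rows 1 and 3 agree on F; apply F→A and equate their A entries.
No row becomes fully distinguished — the join is lossy.

No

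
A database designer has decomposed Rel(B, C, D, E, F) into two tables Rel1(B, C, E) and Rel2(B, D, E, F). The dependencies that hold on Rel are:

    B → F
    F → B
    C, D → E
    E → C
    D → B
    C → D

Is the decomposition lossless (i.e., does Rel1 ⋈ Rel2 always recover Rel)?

Yes

Common attributes: Rel1 ∩ Rel2 = {B, E}.
Closure of {B, E}: B → F applies, adding F; E → C applies, adding C; C → D applies, adding D. So (B, E)⁺ = {B, C, D, E, F}.
This closure contains every attribute of Rel1, so Rel1 ∩ Rel2 → Rel1. The join is lossless.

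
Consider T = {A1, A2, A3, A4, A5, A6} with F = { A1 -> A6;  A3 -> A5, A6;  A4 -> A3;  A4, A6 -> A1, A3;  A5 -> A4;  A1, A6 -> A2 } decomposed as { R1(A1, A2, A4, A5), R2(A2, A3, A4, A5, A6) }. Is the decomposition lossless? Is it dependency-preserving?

lossless but not dependency-preserving

Lossless test: (A2, A4, A5)⁺ = {A1, A2, A3, A4, A5, A6}, which contains all of one fragment — lossless.
Dependency preservation: the restricted closure of {A1} across the fragments never reaches {A6}, so A1 → A6 cannot be enforced without a join — not preserved.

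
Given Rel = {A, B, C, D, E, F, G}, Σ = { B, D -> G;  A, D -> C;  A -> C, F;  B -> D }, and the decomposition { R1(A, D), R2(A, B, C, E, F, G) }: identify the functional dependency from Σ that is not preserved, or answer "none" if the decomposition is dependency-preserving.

Check B → D: no single fragment contains all of {B, D}, and the restricted closure of {B} across the fragments never reaches {D}.
B, D → G is preserved.
A, D → C is preserved.
A → C, F is preserved.

B -> D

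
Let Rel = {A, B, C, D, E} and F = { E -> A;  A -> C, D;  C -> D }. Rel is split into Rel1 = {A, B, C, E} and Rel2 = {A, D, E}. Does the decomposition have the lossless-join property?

Common attributes: Rel1 ∩ Rel2 = {A, E}.
Closure of {A, E}: A → C, D applies, adding C, D. So (A, E)⁺ = {A, C, D, E}.
This closure contains every attribute of Rel2, so Rel1 ∩ Rel2 → Rel2. The join is lossless.

Yes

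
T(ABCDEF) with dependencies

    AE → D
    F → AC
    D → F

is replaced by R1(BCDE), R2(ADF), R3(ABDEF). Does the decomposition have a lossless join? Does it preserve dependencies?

Lossless test (chase): Rows 2 and 3 agree on F; apply F→AC and equate their AC entries. Rows 1 and 2 agree on D; apply D→F and equate their F entries. Rows 1 and 2 agree on F; apply F→AC and equate their AC entries. Row 1 is now all distinguished symbols — the join is lossless.
Dependency preservation: the restricted closure of {F} across the fragments never reaches {AC}, so F → AC cannot be enforced without a join — not preserved.

lossless but not dependency-preserving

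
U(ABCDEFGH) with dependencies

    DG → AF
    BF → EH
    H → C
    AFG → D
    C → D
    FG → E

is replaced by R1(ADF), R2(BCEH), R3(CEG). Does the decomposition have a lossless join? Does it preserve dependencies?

lossy and not dependency-preserving

Lossless test (chase): Rows 2 and 3 agree on C; apply C→D and equate their D entries. No row becomes fully distinguished — the join is lossy.
Dependency preservation: the restricted closure of {DG} across the fragments never reaches {AF}, so DG → AF cannot be enforced without a join — not preserved.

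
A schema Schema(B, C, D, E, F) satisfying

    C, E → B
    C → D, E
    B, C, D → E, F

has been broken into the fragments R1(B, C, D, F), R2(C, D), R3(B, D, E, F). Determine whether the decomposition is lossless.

No

Chase test. Columns are B, C, D, E, F; row i has aⱼ where attribute j ∈ Ri, else bᵢⱼ.
Initial tableau (one row per fragment):
  row 1: a1 a2 a3 b14 a5
  row 2: b21 a2 a3 b24 b25
  row 3: a1 b32 a3 a4 a5
Rows 1 and 2 agree on C; apply C→D, E and equate their D, E entries.
Rows 1 and 2 agree on C, E; apply C, E→B and equate their B entries.
Rows 1 and 2 agree on B, C, D; apply B, C, D→E, F and equate their E, F entries.
No row becomes fully distinguished — the join is lossy.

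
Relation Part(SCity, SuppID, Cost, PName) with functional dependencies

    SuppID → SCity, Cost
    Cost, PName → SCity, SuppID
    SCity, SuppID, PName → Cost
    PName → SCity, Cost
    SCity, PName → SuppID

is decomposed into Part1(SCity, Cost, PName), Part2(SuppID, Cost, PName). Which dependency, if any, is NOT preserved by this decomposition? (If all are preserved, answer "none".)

Check SuppID → SCity, Cost: no single fragment contains all of {SCity, SuppID, Cost}, and the restricted closure of {SuppID} across the fragments never reaches {SCity, Cost}.
Cost, PName → SCity, SuppID is preserved.
SCity, SuppID, PName → Cost is preserved.
PName → SCity, Cost is preserved.
SCity, PName → SuppID is preserved.

SuppID → SCity, Cost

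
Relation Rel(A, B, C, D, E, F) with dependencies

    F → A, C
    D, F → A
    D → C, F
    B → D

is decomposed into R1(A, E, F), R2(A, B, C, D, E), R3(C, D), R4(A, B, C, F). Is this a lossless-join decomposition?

Chase test. Columns are A, B, C, D, E, F; row i has aⱼ where attribute j ∈ Ri, else bᵢⱼ.
Initial tableau (one row per fragment):
  row 1: a1 b12 b13 b14 a5 a6
  row 2: a1 a2 a3 a4 a5 b26
  row 3: b31 b32 a3 a4 b35 b36
  row 4: a1 a2 a3 b44 b45 a6
Rows 1 and 4 agree on F; apply F→A, C and equate their A, C entries.
Rows 2 and 3 agree on D; apply D→C, F and equate their C, F entries.
Rows 2 and 4 agree on B; apply B→D and equate their D entries.
Rows 2 and 3 agree on F; apply F→A, C and equate their A, C entries.
Rows 2 and 4 agree on D; apply D→C, F and equate their C, F entries.
Row 2 is now all distinguished symbols — the join is lossless.

Yes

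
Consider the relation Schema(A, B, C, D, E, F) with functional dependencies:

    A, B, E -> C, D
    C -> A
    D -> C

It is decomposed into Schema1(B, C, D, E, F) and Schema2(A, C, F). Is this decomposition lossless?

Yes

Common attributes: Schema1 ∩ Schema2 = {C, F}.
Closure of {C, F}: C → A applies, adding A. So (C, F)⁺ = {A, C, F}.
This closure contains every attribute of Schema2, so Schema1 ∩ Schema2 → Schema2. The join is lossless.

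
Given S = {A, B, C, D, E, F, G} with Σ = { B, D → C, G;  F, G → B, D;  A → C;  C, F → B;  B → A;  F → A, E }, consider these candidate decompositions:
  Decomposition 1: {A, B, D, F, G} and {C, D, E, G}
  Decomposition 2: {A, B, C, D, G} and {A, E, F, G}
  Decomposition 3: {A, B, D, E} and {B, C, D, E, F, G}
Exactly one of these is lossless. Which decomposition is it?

Decomposition 3

Decomposition 1: common = {D, G}, closure = {D, G} → lossy.
Decomposition 2: common = {A, G}, closure = {A, C, G} → lossy.
Decomposition 3: common = {B, D, E}, closure = {A, B, C, D, E, G} → lossless.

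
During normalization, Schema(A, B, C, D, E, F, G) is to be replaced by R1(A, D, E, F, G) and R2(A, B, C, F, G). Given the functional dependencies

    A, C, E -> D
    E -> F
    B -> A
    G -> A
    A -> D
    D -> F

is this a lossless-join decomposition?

Common attributes: R1 ∩ R2 = {A, F, G}.
Closure of {A, F, G}: A → D applies, adding D. So (A, F, G)⁺ = {A, D, F, G}.
The closure contains neither all of R1 = {A, D, E, F, G} nor all of R2 = {A, B, C, F, G}, so the common attributes are not a superkey of either fragment. The join is lossy.

No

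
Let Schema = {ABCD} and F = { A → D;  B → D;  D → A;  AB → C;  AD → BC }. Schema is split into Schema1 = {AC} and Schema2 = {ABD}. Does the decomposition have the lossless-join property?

Common attributes: Schema1 ∩ Schema2 = {A}.
Closure of {A}: A → D applies, adding D; AD → BC applies, adding BC. So (A)⁺ = {ABCD}.
This closure contains every attribute of Schema1, so Schema1 ∩ Schema2 → Schema1. The join is lossless.

Yes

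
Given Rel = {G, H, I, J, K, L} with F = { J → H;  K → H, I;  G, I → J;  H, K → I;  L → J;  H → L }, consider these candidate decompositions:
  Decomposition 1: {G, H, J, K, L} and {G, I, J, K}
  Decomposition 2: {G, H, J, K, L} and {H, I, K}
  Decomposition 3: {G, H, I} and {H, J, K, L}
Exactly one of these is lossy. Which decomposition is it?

Decomposition 1: common = {G, J, K}, closure = {G, H, I, J, K, L} → lossless.
Decomposition 2: common = {H, K}, closure = {H, I, J, K, L} → lossless.
Decomposition 3: common = {H}, closure = {H, J, L} → lossy.

Decomposition 3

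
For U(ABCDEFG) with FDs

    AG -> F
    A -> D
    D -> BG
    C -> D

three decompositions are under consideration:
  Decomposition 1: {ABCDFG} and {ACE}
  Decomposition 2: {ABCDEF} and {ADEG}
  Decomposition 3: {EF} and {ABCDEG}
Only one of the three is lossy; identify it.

Decomposition 1: common = {AC}, closure = {ABCDFG} → lossless.
Decomposition 2: common = {ADE}, closure = {ABDEFG} → lossless.
Decomposition 3: common = {E}, closure = {E} → lossy.

Decomposition 3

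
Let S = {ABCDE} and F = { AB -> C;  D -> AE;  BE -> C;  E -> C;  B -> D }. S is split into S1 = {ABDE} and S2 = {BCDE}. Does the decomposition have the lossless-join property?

Common attributes: S1 ∩ S2 = {BDE}.
Closure of {BDE}: D → AE applies, adding A; BE → C applies, adding C. So (BDE)⁺ = {ABCDE}.
This closure contains every attribute of S1, so S1 ∩ S2 → S1. The join is lossless.

Yes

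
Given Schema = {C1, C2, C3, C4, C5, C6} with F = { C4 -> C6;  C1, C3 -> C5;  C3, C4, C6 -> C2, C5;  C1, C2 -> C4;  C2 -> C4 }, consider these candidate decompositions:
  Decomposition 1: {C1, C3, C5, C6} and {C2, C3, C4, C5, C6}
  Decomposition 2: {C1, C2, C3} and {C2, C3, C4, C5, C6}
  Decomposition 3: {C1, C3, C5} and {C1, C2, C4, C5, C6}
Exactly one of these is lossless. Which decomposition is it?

Decomposition 1: common = {C3, C5, C6}, closure = {C3, C5, C6} → lossy.
Decomposition 2: common = {C2, C3}, closure = {C2, C3, C4, C5, C6} → lossless.
Decomposition 3: common = {C1, C5}, closure = {C1, C5} → lossy.

Decomposition 2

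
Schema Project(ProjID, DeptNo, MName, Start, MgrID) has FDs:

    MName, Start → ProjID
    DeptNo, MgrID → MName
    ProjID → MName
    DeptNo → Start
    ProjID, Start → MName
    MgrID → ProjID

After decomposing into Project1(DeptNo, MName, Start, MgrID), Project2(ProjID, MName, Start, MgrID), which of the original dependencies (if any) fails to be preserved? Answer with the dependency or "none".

MName, Start → ProjID lies within Project2.
DeptNo, MgrID → MName lies within Project1.
ProjID → MName lies within Project2.
DeptNo → Start lies within Project1.
ProjID, Start → MName lies within Project2.
MgrID → ProjID lies within Project2.
Every dependency is enforceable on the fragments, so the decomposition is dependency-preserving.

none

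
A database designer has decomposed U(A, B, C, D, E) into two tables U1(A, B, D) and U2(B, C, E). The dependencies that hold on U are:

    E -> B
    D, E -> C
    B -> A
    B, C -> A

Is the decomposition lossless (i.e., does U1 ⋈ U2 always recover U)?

Common attributes: U1 ∩ U2 = {B}.
Closure of {B}: B → A applies, adding A. So (B)⁺ = {A, B}.
The closure contains neither all of U1 = {A, B, D} nor all of U2 = {B, C, E}, so the common attributes are not a superkey of either fragment. The join is lossy.

No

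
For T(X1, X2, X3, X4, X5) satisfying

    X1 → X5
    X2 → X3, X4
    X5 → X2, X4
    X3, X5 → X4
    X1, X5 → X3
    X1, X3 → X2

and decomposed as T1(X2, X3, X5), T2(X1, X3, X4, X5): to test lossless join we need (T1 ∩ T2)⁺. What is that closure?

X2, X3, X4, X5

T1 ∩ T2 = {X3, X5}.
X5 → X2, X4 applies, adding X2, X4
Closure: {X2, X3, X4, X5}.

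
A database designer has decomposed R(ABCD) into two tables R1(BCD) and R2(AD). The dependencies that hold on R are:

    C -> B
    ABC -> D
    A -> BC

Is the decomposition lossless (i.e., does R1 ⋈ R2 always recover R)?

No

Common attributes: R1 ∩ R2 = {D}.
No dependency enlarges {D}, so (D)⁺ = {D}.
The closure contains neither all of R1 = {BCD} nor all of R2 = {AD}, so the common attributes are not a superkey of either fragment. The join is lossy.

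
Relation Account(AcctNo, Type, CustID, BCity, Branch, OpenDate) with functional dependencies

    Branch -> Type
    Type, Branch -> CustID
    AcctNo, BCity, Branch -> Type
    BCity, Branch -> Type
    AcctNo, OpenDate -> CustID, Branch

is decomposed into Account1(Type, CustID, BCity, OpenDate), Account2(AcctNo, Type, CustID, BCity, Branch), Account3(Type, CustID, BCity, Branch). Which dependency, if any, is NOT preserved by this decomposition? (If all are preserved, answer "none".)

AcctNo, OpenDate -> CustID, Branch

Check AcctNo, OpenDate → CustID, Branch: no single fragment contains all of {AcctNo, CustID, Branch, OpenDate}, and the restricted closure of {AcctNo, OpenDate} across the fragments never reaches {CustID, Branch}.
Branch → Type is preserved.
Type, Branch → CustID is preserved.
AcctNo, BCity, Branch → Type is preserved.
BCity, Branch → Type is preserved.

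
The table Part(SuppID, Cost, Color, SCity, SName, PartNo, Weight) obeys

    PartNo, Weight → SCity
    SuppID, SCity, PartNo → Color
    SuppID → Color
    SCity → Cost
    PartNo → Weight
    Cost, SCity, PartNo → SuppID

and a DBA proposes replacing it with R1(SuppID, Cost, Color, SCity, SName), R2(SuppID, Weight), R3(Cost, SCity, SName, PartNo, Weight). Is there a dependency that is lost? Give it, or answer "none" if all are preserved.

Check Cost, SCity, PartNo → SuppID: no single fragment contains all of {SuppID, Cost, SCity, PartNo}, and the restricted closure of {Cost, SCity, PartNo} across the fragments never reaches {SuppID}.
PartNo, Weight → SCity is preserved.
SuppID, SCity, PartNo → Color is preserved.
SuppID → Color is preserved.
SCity → Cost is preserved.
PartNo → Weight is preserved.

Cost, SCity, PartNo → SuppID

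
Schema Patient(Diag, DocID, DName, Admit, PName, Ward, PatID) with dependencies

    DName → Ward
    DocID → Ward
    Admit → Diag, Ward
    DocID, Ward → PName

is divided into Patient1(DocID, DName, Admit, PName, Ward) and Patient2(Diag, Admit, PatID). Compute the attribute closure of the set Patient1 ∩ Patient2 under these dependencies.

Diag, Admit, Ward

Patient1 ∩ Patient2 = {Admit}.
Admit → Diag, Ward applies, adding Diag, Ward
Closure: {Diag, Admit, Ward}.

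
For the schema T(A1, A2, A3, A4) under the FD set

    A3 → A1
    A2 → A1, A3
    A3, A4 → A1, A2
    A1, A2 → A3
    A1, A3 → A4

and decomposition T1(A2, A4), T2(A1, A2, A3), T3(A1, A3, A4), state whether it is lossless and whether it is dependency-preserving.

Lossless test (chase): Rows 1 and 2 agree on A2; apply A2→A1, A3 and equate their A1, A3 entries. Rows 1 and 3 agree on A3, A4; apply A3, A4→A1, A2 and equate their A1, A2 entries. Rows 1 and 2 agree on A1, A3; apply A1, A3→A4 and equate their A4 entries. Row 1 is now all distinguished symbols — the join is lossless.
Dependency preservation: A3, A4 → A1, A2 is not contained in any single fragment, but the restricted closure of its left-hand side across the fragments still reaches the right-hand side; the remaining FDs each lie inside some fragment. All dependencies are preserved.

lossless and dependency-preserving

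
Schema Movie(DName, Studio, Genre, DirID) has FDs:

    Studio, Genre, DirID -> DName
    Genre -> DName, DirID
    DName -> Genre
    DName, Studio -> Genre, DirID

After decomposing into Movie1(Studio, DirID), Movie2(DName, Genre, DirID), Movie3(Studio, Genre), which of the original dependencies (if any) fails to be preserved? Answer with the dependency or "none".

Studio, Genre, DirID → DName: restricted closure across fragments reaches DName.
Genre → DName, DirID lies within Movie2.
DName → Genre lies within Movie2.
DName, Studio → Genre, DirID: restricted closure across fragments reaches Genre, DirID.
Every dependency is enforceable on the fragments, so the decomposition is dependency-preserving.

none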